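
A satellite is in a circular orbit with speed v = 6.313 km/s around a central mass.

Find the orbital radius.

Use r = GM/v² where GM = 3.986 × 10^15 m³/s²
v = 6.313 km/s = 6313 m/s
GM = 3.986 × 10^15 m³/s²
v² = 3.9854 × 10^7 m²/s²
r = GM/v² = (3.986 × 10^15) / (3.9854 × 10^7) = 1.00015 × 10^8 m ≈ 100 Mm

Final answer: 100 Mm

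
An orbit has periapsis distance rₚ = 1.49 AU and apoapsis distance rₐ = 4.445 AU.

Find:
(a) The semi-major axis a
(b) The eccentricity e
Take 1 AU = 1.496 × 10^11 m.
rₚ = 1.49 AU = 2.22904 × 10^11 m
rₐ = 4.445 AU = 6.64972 × 10^11 m
(a) a = (rₚ + rₐ)/2 = 4.43938 × 10^11 m ≈ 2.967 AU
(b) e = (rₐ − rₚ)/(rₐ + rₚ) = (4.42068 × 10^11) / (8.87876 × 10^11) = 0.497894

Final answer:
(a) a = 2.967 AU
(b) e = 0.4979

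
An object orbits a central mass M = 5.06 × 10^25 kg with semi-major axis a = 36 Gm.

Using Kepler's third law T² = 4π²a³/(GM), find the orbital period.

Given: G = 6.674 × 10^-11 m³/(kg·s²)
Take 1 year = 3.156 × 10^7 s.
M = 5.06 × 10^25 kg
GM = G × M = 6.674 × 10^-11 × 5.06 × 10^25 = 3.37704 × 10^15 m³/s²
a = 36 Gm = 3.6 × 10^10 m
a³ = 4.6656 × 10^31 m³
T = 2π √(a³/GM) = 2π √((4.6656 × 10^31) / (3.37704 × 10^15)) = 2π × 1.1754 × 10^8 s
T = 7.38525 × 10^8 s ≈ 23.4 years

Final answer: 23.4 years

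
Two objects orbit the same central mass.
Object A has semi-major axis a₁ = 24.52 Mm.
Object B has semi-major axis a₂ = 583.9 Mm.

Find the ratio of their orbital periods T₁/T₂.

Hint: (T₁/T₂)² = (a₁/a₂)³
a₁ = 24.52 Mm = 2.452 × 10^7 m
a₂ = 583.9 Mm = 5.839 × 10^8 m
a₁/a₂ = 0.0419935
T₁/T₂ = (a₁/a₂)^(3/2) = (0.0419935)^1.5 = 0.00860544

Final answer: T₁/T₂ = 0.008605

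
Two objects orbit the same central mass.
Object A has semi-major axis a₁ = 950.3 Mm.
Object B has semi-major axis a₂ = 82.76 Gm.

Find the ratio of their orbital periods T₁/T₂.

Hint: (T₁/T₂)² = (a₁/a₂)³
a₁ = 950.3 Mm = 9.503 × 10^8 m
a₂ = 82.76 Gm = 8.276 × 10^10 m
a₁/a₂ = 0.0114826
T₁/T₂ = (a₁/a₂)^(3/2) = (0.0114826)^1.5 = 0.00123044

Final answer: T₁/T₂ = 0.00123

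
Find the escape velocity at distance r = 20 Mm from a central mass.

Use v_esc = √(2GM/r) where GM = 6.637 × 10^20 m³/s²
r = 20 Mm = 2 × 10^7 m
GM = 6.637 × 10^20 m³/s²
2GM/r = 2 × (6.637 × 10^20) / (2 × 10^7) = 6.637 × 10^13 m²/s²
v_esc = √(2GM/r) = 8.14678 × 10^6 m/s ≈ 8147 km/s

Final answer: 8147 km/s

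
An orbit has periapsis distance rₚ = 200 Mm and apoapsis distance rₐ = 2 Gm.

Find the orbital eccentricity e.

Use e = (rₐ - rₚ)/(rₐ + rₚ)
rₚ = 200 Mm = 2 × 10^8 m
rₐ = 2 Gm = 2 × 10^9 m
rₐ − rₚ = 1.8 × 10^9 m
rₐ + rₚ = 2.2 × 10^9 m
e = (rₐ − rₚ)/(rₐ + rₚ) = 0.818182

Final answer: e = 0.8182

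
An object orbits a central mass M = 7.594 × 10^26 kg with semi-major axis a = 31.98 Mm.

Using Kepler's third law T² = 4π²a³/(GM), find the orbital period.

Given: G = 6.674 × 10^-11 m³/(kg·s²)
M = 7.594 × 10^26 kg
GM = G × M = 6.674 × 10^-11 × 7.594 × 10^26 = 5.06824 × 10^16 m³/s²
a = 31.98 Mm = 3.198 × 10^7 m
a³ = 3.27066 × 10^22 m³
T = 2π √(a³/GM) = 2π √((3.27066 × 10^22) / (5.06824 × 10^16)) = 2π × 803.321 s
T = 5047.42 s ≈ 1.402 hours

Final answer: 1.402 hours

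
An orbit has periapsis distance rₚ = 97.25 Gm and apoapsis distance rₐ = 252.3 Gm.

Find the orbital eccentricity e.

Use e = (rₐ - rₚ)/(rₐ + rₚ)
rₚ = 97.25 Gm = 9.725 × 10^10 m
rₐ = 252.3 Gm = 2.523 × 10^11 m
rₐ − rₚ = 1.5505 × 10^11 m
rₐ + rₚ = 3.4955 × 10^11 m
e = (rₐ − rₚ)/(rₐ + rₚ) = 0.44357

Final answer: e = 0.4436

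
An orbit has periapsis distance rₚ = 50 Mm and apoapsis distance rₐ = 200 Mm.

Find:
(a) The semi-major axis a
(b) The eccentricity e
rₚ = 50 Mm = 5 × 10^7 m
rₐ = 200 Mm = 2 × 10^8 m
(a) a = (rₚ + rₐ)/2 = 1.25 × 10^8 m ≈ 125 Mm
(b) e = (rₐ − rₚ)/(rₐ + rₚ) = (1.5 × 10^8) / (2.5 × 10^8) = 0.6

Final answer:
(a) a = 125 Mm
(b) e = 0.6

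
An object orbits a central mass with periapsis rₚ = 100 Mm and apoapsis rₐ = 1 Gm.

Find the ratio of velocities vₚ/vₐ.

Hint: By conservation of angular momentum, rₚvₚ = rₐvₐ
rₚ = 100 Mm = 1 × 10^8 m
rₐ = 1 Gm = 1 × 10^9 m
rₚvₚ = rₐvₐ  ⇒  vₚ/vₐ = rₐ/rₚ
vₚ/vₐ = (1 × 10^9) / (1 × 10^8) = 10

Final answer: vₚ/vₐ = 10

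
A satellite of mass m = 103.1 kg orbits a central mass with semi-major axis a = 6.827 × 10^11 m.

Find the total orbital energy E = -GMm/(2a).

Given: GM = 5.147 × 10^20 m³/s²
a = 6.827 × 10^11 m
GM = 5.147 × 10^20 m³/s²
2a = 1.3654 × 10^12 m
GMm = 5.147 × 10^20 × 103.1 = 5.30656 × 10^22 m³·kg/s²
E = −GMm/(2a) = -3.88645 × 10^10 J ≈ -38.86 GJ

Final answer: -38.86 GJ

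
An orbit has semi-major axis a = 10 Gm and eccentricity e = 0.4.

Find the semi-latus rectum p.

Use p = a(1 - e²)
a = 10 Gm = 1 × 10^10 m
e = 0.4,  e² = 0.16,  1 − e² = 0.84
p = a(1 − e²) = 1 × 10^10 m × 0.84 = 8.4 × 10^9 m ≈ 8.4 Gm

Final answer: p = 8.4 Gm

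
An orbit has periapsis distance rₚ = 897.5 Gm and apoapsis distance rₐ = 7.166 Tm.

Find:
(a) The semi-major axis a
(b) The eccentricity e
rₚ = 897.5 Gm = 8.975 × 10^11 m
rₐ = 7.166 Tm = 7.166 × 10^12 m
(a) a = (rₚ + rₐ)/2 = 4.03175 × 10^12 m ≈ 4.032 Tm
(b) e = (rₐ − rₚ)/(rₐ + rₚ) = (6.2685 × 10^12) / (8.0635 × 10^12) = 0.777392

Final answer:
(a) a = 4.032 Tm
(b) e = 0.7774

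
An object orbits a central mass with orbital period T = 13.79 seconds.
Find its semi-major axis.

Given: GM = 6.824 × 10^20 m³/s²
T = 13.79 seconds
GM = 6.824 × 10^20 m³/s²
Kepler's third law: a³ = GM T² / (4π²)
T² = 190.164 s²
a³ = (6.824 × 10^20) × 190.164 / (4π²) = 3.28706 × 10^21 m³
a = (a³)^(1/3) = 1.48686 × 10^7 m ≈ 14.87 Mm

Final answer: 14.87 Mm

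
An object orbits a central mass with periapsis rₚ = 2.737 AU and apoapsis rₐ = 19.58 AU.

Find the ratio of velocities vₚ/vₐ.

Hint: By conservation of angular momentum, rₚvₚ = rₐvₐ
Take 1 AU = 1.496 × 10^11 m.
rₚ = 2.737 AU = 4.09455 × 10^11 m
rₐ = 19.58 AU = 2.92917 × 10^12 m
rₚvₚ = rₐvₐ  ⇒  vₚ/vₐ = rₐ/rₚ
vₚ/vₐ = (2.92917 × 10^12) / (4.09455 × 10^11) = 7.15382

Final answer: vₚ/vₐ = 7.154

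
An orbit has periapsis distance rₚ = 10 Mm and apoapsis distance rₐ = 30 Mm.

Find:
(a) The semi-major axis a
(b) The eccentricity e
rₚ = 10 Mm = 1 × 10^7 m
rₐ = 30 Mm = 3 × 10^7 m
(a) a = (rₚ + rₐ)/2 = 2 × 10^7 m ≈ 20 Mm
(b) e = (rₐ − rₚ)/(rₐ + rₚ) = (2 × 10^7) / (4 × 10^7) = 0.5

Final answer:
(a) a = 20 Mm
(b) e = 0.5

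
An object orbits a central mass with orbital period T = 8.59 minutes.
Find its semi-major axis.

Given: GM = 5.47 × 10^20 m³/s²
T = 8.59 minutes = 515.4 s
GM = 5.47 × 10^20 m³/s²
Kepler's third law: a³ = GM T² / (4π²)
T² = 265637 s²
a³ = (5.47 × 10^20) × 265637 / (4π²) = 3.68058 × 10^24 m³
a = (a³)^(1/3) = 1.54397 × 10^8 m ≈ 1.544 × 10^8 m

Final answer: 1.544 × 10^8 m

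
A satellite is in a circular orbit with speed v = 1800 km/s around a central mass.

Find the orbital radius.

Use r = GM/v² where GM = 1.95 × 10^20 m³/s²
v = 1800 km/s = 1.8 × 10^6 m/s
GM = 1.95 × 10^20 m³/s²
v² = 3.24 × 10^12 m²/s²
r = GM/v² = (1.95 × 10^20) / (3.24 × 10^12) = 6.01852 × 10^7 m ≈ 6.019 × 10^7 m

Final answer: 6.019 × 10^7 m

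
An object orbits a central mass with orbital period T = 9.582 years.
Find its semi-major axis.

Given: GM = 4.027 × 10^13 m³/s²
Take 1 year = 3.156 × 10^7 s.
T = 9.582 years = 3.02408 × 10^8 s
GM = 4.027 × 10^13 m³/s²
Kepler's third law: a³ = GM T² / (4π²)
T² = 9.14506 × 10^16 s²
a³ = (4.027 × 10^13) × (9.14506 × 10^16) / (4π²) = 9.32842 × 10^28 m³
a = (a³)^(1/3) = 4.53527 × 10^9 m ≈ 4.535 Gm

Final answer: 4.535 Gm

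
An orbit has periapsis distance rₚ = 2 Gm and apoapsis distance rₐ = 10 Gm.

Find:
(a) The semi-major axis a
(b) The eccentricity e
rₚ = 2 Gm = 2 × 10^9 m
rₐ = 10 Gm = 1 × 10^10 m
(a) a = (rₚ + rₐ)/2 = 6 × 10^9 m ≈ 6 Gm
(b) e = (rₐ − rₚ)/(rₐ + rₚ) = (8 × 10^9) / (1.2 × 10^10) = 0.666667

Final answer:
(a) a = 6 Gm
(b) e = 0.6667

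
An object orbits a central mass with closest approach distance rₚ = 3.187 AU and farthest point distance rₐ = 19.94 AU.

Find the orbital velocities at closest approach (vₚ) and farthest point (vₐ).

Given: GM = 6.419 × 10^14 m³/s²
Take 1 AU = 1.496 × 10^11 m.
rₚ = 3.187 AU = 4.76775 × 10^11 m
rₐ = 19.94 AU = 2.98302 × 10^12 m
GM = 6.419 × 10^14 m³/s²
a = (rₚ + rₐ)/2 = 1.7299 × 10^12 m
Vis-viva: v² = GM (2/r − 1/a)
vₚ² = 6.419 × 10^14 × (4.19485 × 10^-12 − 5.78068 × 10^-13) = 2321.61 m²/s²
vₚ = 48.1831 m/s ≈ 48.18 m/s
vₐ² = 6.419 × 10^14 × (6.70461 × 10^-13 − 5.78068 × 10^-13) = 59.3066 m²/s²
vₐ = 7.70108 m/s ≈ 7.701 m/s

Final answer: vₚ = 48.18 m/s, vₐ = 7.701 m/s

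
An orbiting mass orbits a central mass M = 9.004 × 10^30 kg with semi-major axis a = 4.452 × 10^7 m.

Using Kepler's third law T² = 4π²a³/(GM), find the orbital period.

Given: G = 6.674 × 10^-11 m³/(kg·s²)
M = 9.004 × 10^30 kg
GM = G × M = 6.674 × 10^-11 × 9.004 × 10^30 = 6.00927 × 10^20 m³/s²
a = 4.452 × 10^7 m
a³ = 8.824 × 10^22 m³
T = 2π √(a³/GM) = 2π √((8.824 × 10^22) / (6.00927 × 10^20)) = 2π × 12.1177 s
T = 76.1381 s ≈ 1.269 minutes

Final answer: 1.269 minutes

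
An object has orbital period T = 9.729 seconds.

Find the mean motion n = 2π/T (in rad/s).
T = 9.729 seconds
n = 2π / 9.729 s = 0.64582 rad/s ≈ 0.6458 rad/s

Final answer: n = 0.6458 rad/s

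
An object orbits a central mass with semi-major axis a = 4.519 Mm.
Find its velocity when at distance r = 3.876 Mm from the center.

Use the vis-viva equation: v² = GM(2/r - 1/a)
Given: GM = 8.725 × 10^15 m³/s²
a = 4.519 Mm = 4.519 × 10^6 m
r = 3.876 Mm = 3.876 × 10^6 m
GM = 8.725 × 10^15 m³/s²
2/r − 1/a = 5.15996 × 10^-7 − 2.21288 × 10^-7 = 2.94708 × 10^-7 m⁻¹
v² = GM (2/r − 1/a) = 2.57133 × 10^9 m²/s²
v = 50708.3 m/s ≈ 50.71 km/s

Final answer: 50.71 km/s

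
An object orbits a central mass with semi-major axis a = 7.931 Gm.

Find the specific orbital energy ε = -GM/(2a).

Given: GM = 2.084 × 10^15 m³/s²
a = 7.931 Gm = 7.931 × 10^9 m
GM = 2.084 × 10^15 m³/s²
2a = 1.5862 × 10^10 m
ε = −GM/(2a) = -131383 J/kg ≈ -131.4 kJ/kg

Final answer: -131.4 kJ/kg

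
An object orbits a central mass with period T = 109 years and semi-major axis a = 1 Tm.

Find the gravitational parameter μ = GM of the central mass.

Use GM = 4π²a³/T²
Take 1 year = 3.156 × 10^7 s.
T = 109 years = 3.44004 × 10^9 s
a = 1 Tm = 1 × 10^12 m
a³ = 1 × 10^36 m³
T² = 1.18339 × 10^19 s²
GM = 4π² × (1 × 10^36) / (1.18339 × 10^19) = 3.33605 × 10^18 m³/s²
GM ≈ 3.336 × 10^18 m³/s²

Final answer: GM = 3.336 × 10^18 m³/s²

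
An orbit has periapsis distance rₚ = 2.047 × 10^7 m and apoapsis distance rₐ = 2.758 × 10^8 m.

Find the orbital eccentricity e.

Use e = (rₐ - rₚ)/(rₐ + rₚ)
rₚ = 2.047 × 10^7 m
rₐ = 2.758 × 10^8 m
rₐ − rₚ = 2.5533 × 10^8 m
rₐ + rₚ = 2.9627 × 10^8 m
e = (rₐ − rₚ)/(rₐ + rₚ) = 0.861815

Final answer: e = 0.8618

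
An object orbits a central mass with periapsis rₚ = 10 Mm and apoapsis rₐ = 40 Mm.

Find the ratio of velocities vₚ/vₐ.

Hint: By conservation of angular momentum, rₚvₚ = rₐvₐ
rₚ = 10 Mm = 1 × 10^7 m
rₐ = 40 Mm = 4 × 10^7 m
rₚvₚ = rₐvₐ  ⇒  vₚ/vₐ = rₐ/rₚ
vₚ/vₐ = (4 × 10^7) / (1 × 10^7) = 4

Final answer: vₚ/vₐ = 4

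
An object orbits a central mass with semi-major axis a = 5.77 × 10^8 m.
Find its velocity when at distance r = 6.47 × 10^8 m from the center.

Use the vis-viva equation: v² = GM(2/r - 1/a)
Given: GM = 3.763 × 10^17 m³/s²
a = 5.77 × 10^8 m
r = 6.47 × 10^8 m
GM = 3.763 × 10^17 m³/s²
2/r − 1/a = 3.09119 × 10^-9 − 1.7331 × 10^-9 = 1.35809 × 10^-9 m⁻¹
v² = GM (2/r − 1/a) = 5.11048 × 10^8 m²/s²
v = 22606.4 m/s ≈ 22.61 km/s

Final answer: 22.61 km/s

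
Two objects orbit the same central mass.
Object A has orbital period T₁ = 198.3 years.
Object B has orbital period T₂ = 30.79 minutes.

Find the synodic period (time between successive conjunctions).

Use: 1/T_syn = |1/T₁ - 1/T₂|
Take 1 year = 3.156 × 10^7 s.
T₁ = 198.3 years = 6.25835 × 10^9 s
T₂ = 30.79 minutes = 1847.4 s
1/T₁ = 1.59787 × 10^-10 s⁻¹
1/T₂ = 0.000541301 s⁻¹
|1/T₁ − 1/T₂| = 0.000541301 s⁻¹
T_syn = 1 / |1/T₁ − 1/T₂| = 1847.4 s ≈ 30.79 minutes

Final answer: T_syn = 30.79 minutes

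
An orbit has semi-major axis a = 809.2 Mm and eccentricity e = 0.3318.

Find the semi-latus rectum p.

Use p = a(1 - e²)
a = 809.2 Mm = 8.092 × 10^8 m
e = 0.3318,  e² = 0.110091,  1 − e² = 0.889909
p = a(1 − e²) = 8.092 × 10^8 m × 0.889909 = 7.20114 × 10^8 m ≈ 720.1 Mm

Final answer: p = 720.1 Mm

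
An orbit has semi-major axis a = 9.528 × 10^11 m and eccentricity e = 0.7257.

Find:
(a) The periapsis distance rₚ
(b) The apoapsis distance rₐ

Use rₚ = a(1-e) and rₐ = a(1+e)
a = 9.528 × 10^11 m
e = 0.7257:  1 − e = 0.2743,  1 + e = 1.7257
(a) rₚ = a(1 − e) = 9.528 × 10^11 m × 0.2743 = 2.61353 × 10^11 m ≈ 2.614 × 10^11 m
(b) rₐ = a(1 + e) = 9.528 × 10^11 m × 1.7257 = 1.64425 × 10^12 m ≈ 1.644 × 10^12 m

Final answer:
(a) rₚ = 2.614 × 10^11 m
(b) rₐ = 1.644 × 10^12 m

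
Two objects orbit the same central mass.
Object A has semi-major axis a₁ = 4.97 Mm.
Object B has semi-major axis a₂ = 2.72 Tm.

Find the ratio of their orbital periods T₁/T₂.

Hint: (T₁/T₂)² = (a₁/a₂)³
a₁ = 4.97 Mm = 4.97 × 10^6 m
a₂ = 2.72 Tm = 2.72 × 10^12 m
a₁/a₂ = 1.82721 × 10^-6
T₁/T₂ = (a₁/a₂)^(3/2) = (1.82721 × 10^-6)^1.5 = 2.46991 × 10^-9

Final answer: T₁/T₂ = 2.47 × 10^-9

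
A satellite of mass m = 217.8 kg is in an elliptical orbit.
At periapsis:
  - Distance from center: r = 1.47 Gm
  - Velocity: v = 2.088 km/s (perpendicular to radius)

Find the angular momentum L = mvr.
r = 1.47 Gm = 1.47 × 10^9 m
v = 2.088 km/s = 2088 m/s
vr = 2088 × 1.47 × 10^9 = 3.06936 × 10^12 m²/s
L = m × vr = 217.8 × 3.06936 × 10^12 = 6.68507 × 10^14 kg·m²/s ≈ 6.685 × 10^14 kg·m²/s

Final answer: L = 6.685 × 10^14 kg·m²/s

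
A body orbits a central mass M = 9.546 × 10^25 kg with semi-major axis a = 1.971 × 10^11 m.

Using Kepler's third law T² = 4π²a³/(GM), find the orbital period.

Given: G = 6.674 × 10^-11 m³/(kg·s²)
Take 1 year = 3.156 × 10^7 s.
M = 9.546 × 10^25 kg
GM = G × M = 6.674 × 10^-11 × 9.546 × 10^25 = 6.371 × 10^15 m³/s²
a = 1.971 × 10^11 m
a³ = 7.65702 × 10^33 m³
T = 2π √(a³/GM) = 2π √((7.65702 × 10^33) / (6.371 × 10^15)) = 2π × 1.09629 × 10^9 s
T = 6.8882 × 10^9 s ≈ 218.3 years

Final answer: 218.3 years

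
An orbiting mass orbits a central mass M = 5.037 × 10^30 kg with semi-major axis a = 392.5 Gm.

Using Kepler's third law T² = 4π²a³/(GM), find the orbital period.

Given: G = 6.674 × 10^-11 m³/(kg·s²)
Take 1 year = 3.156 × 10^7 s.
M = 5.037 × 10^30 kg
GM = G × M = 6.674 × 10^-11 × 5.037 × 10^30 = 3.36169 × 10^20 m³/s²
a = 392.5 Gm = 3.925 × 10^11 m
a³ = 6.04671 × 10^34 m³
T = 2π √(a³/GM) = 2π √((6.04671 × 10^34) / (3.36169 × 10^20)) = 2π × 1.34116 × 10^7 s
T = 8.42675 × 10^7 s ≈ 2.67 years

Final answer: 2.67 years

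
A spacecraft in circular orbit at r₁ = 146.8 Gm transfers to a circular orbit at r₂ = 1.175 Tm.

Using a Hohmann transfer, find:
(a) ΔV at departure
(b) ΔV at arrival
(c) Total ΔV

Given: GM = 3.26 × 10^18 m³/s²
r₁ = 146.8 Gm = 1.468 × 10^11 m
r₂ = 1.175 Tm = 1.175 × 10^12 m
GM = 3.26 × 10^18 m³/s²
Transfer ellipse: a_t = (r₁ + r₂)/2 = 6.609 × 10^11 m
Circular speed at r₁: v₁ = √(GM/r₁) = 4712.44 m/s
Transfer speed at r₁ (periapsis): v₁ₜ = √(GM(2/r₁ − 1/a_t)) = 6283.43 m/s
(a) ΔV₁ = v₁ₜ − v₁ = 1570.99 m/s ≈ 1.571 km/s
Circular speed at r₂: v₂ = √(GM/r₂) = 1665.67 m/s
Transfer speed at r₂ (apoapsis): v₂ₜ = √(GM(2/r₂ − 1/a_t)) = 785.028 m/s
(b) ΔV₂ = v₂ − v₂ₜ = 880.646 m/s ≈ 880.6 m/s
(c) ΔV_total = ΔV₁ + ΔV₂ = 2451.64 m/s ≈ 2.452 km/s

Final answer:
(a) ΔV₁ = 1.571 km/s
(b) ΔV₂ = 880.6 m/s
(c) ΔV_total = 2.452 km/s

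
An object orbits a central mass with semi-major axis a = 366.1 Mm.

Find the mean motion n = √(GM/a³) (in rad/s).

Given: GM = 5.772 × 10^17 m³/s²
a = 366.1 Mm = 3.661 × 10^8 m
GM = 5.772 × 10^17 m³/s²
a³ = 4.90681 × 10^25 m³
GM/a³ = (5.772 × 10^17) / (4.90681 × 10^25) = 1.17632 × 10^-8 s⁻²
n = √(GM/a³) = 0.000108458 rad/s ≈ 0.0001085 rad/s

Final answer: n = 0.0001085 rad/s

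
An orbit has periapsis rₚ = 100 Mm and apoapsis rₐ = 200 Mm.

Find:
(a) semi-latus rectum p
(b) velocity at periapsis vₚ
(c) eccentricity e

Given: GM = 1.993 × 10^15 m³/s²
rₚ = 100 Mm = 1 × 10^8 m
rₐ = 200 Mm = 2 × 10^8 m
GM = 1.993 × 10^15 m³/s²
a = (rₚ + rₐ)/2 = 1.5 × 10^8 m
e = (rₐ − rₚ)/(rₐ + rₚ) = (1 × 10^8) / (3 × 10^8) = 0.333333
(a) 1 − e² = 0.888889;  p = a(1 − e²) = 1.5 × 10^8 × 0.888889 = 1.33333 × 10^8 m ≈ 133.3 Mm
(b) vₚ² = GM (2/rₚ − 1/a) = 1.993 × 10^15 × (2 × 10^-8 − 6.66667 × 10^-9) = 2.65733 × 10^7 m²/s²;  vₚ = 5154.93 m/s ≈ 5.155 km/s
(c) e = 0.333333 ≈ 0.3333

Final answer:
(a) semi-latus rectum p = 133.3 Mm
(b) velocity at periapsis vₚ = 5.155 km/s
(c) eccentricity e = 0.3333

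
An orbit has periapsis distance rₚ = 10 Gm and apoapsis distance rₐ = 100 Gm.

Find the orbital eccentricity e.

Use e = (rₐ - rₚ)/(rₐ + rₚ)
rₚ = 10 Gm = 1 × 10^10 m
rₐ = 100 Gm = 1 × 10^11 m
rₐ − rₚ = 9 × 10^10 m
rₐ + rₚ = 1.1 × 10^11 m
e = (rₐ − rₚ)/(rₐ + rₚ) = 0.818182

Final answer: e = 0.8182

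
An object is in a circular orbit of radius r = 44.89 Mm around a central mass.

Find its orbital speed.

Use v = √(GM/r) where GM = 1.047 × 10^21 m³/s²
r = 44.89 Mm = 4.489 × 10^7 m
GM = 1.047 × 10^21 m³/s²
GM/r = (1.047 × 10^21) / (4.489 × 10^7) = 2.33237 × 10^13 m²/s²
v = √(GM/r) = 4.82946 × 10^6 m/s ≈ 4829 km/s

Final answer: 4829 km/s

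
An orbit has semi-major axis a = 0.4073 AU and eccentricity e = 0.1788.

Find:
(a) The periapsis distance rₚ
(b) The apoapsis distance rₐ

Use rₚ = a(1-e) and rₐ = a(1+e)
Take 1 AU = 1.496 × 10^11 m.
a = 0.4073 AU = 6.09321 × 10^10 m
e = 0.1788:  1 − e = 0.8212,  1 + e = 1.1788
(a) rₚ = a(1 − e) = 6.09321 × 10^10 m × 0.8212 = 5.00374 × 10^10 m ≈ 0.3345 AU
(b) rₐ = a(1 + e) = 6.09321 × 10^10 m × 1.1788 = 7.18267 × 10^10 m ≈ 0.4801 AU

Final answer:
(a) rₚ = 0.3345 AU
(b) rₐ = 0.4801 AU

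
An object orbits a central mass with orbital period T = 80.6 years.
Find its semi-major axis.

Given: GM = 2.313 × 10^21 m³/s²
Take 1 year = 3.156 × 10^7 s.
T = 80.6 years = 2.54374 × 10^9 s
GM = 2.313 × 10^21 m³/s²
Kepler's third law: a³ = GM T² / (4π²)
T² = 6.47059 × 10^18 s²
a³ = (2.313 × 10^21) × (6.47059 × 10^18) / (4π²) = 3.79105 × 10^38 m³
a = (a³)^(1/3) = 7.23747 × 10^12 m ≈ 7.237 × 10^12 m

Final answer: 7.237 × 10^12 m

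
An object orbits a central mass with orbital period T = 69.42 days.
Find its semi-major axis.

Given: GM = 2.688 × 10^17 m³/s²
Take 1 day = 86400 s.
T = 69.42 days = 5.99789 × 10^6 s
GM = 2.688 × 10^17 m³/s²
Kepler's third law: a³ = GM T² / (4π²)
T² = 3.59747 × 10^13 s²
a³ = (2.688 × 10^17) × (3.59747 × 10^13) / (4π²) = 2.44944 × 10^29 m³
a = (a³)^(1/3) = 6.25685 × 10^9 m ≈ 6.257 Gm

Final answer: 6.257 Gm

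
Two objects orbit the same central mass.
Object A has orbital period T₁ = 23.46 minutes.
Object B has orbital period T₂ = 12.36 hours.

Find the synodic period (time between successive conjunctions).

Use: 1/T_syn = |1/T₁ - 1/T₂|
T₁ = 23.46 minutes = 1407.6 s
T₂ = 12.36 hours = 44496 s
1/T₁ = 0.000710429 s⁻¹
1/T₂ = 2.24739 × 10^-5 s⁻¹
|1/T₁ − 1/T₂| = 0.000687955 s⁻¹
T_syn = 1 / |1/T₁ − 1/T₂| = 1453.58 s ≈ 24.23 minutes

Final answer: T_syn = 24.23 minutes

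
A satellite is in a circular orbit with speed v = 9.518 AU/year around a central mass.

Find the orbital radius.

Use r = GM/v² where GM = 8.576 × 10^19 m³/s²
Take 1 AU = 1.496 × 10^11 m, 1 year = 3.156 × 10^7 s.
v = 9.518 AU/year = 45117 m/s
GM = 8.576 × 10^19 m³/s²
v² = 2.03554 × 10^9 m²/s²
r = GM/v² = (8.576 × 10^19) / (2.03554 × 10^9) = 4.21312 × 10^10 m ≈ 0.2816 AU

Final answer: 0.2816 AU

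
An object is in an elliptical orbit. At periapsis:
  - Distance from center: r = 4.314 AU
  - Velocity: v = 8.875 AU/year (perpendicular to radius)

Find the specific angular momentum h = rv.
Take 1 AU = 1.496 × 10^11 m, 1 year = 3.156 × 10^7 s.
r = 4.314 AU = 6.45374 × 10^11 m
v = 8.875 AU/year = 42069.1 m/s
h = rv = 6.45374 × 10^11 × 42069.1 = 2.71503 × 10^16 m²/s ≈ 2.715 × 10^16 m²/s

Final answer: h = 2.715 × 10^16 m²/s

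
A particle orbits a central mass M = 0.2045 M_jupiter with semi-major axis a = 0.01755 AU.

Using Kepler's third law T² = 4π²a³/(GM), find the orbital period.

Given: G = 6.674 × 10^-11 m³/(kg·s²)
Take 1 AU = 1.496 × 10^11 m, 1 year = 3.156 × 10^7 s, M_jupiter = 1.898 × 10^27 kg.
M = 0.2045 M_jupiter = 3.88141 × 10^26 kg
GM = G × M = 6.674 × 10^-11 × 3.88141 × 10^26 = 2.59045 × 10^16 m³/s²
a = 0.01755 AU = 2.62548 × 10^9 m
a³ = 1.80978 × 10^28 m³
T = 2π √(a³/GM) = 2π √((1.80978 × 10^28) / (2.59045 × 10^16)) = 2π × 835844 s
T = 5.25176 × 10^6 s ≈ 0.1664 years

Final answer: 0.1664 years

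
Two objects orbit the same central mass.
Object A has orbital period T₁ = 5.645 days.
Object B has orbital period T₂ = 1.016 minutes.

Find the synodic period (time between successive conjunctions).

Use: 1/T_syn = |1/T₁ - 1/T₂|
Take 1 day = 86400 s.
T₁ = 5.645 days = 487728 s
T₂ = 1.016 minutes = 60.96 s
1/T₁ = 2.05032 × 10^-6 s⁻¹
1/T₂ = 0.0164042 s⁻¹
|1/T₁ − 1/T₂| = 0.0164021 s⁻¹
T_syn = 1 / |1/T₁ − 1/T₂| = 60.9676 s ≈ 1.016 minutes

Final answer: T_syn = 1.016 minutes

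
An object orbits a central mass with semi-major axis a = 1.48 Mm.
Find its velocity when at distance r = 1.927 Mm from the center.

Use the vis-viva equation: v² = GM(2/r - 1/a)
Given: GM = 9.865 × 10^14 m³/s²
a = 1.48 Mm = 1.48 × 10^6 m
r = 1.927 Mm = 1.927 × 10^6 m
GM = 9.865 × 10^14 m³/s²
2/r − 1/a = 1.03788 × 10^-6 − 6.75676 × 10^-7 = 3.62207 × 10^-7 m⁻¹
v² = GM (2/r − 1/a) = 3.57317 × 10^8 m²/s²
v = 18902.8 m/s ≈ 18.9 km/s

Final answer: 18.9 km/s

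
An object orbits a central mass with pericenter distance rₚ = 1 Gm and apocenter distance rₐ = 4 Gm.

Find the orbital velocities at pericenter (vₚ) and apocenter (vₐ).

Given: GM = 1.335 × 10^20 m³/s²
rₚ = 1 Gm = 1 × 10^9 m
rₐ = 4 Gm = 4 × 10^9 m
GM = 1.335 × 10^20 m³/s²
a = (rₚ + rₐ)/2 = 2.5 × 10^9 m
Vis-viva: v² = GM (2/r − 1/a)
vₚ² = 1.335 × 10^20 × (2 × 10^-9 − 4 × 10^-10) = 2.136 × 10^11 m²/s²
vₚ = 462169 m/s ≈ 462.2 km/s
vₐ² = 1.335 × 10^20 × (5 × 10^-10 − 4 × 10^-10) = 1.335 × 10^10 m²/s²
vₐ = 115542 m/s ≈ 115.5 km/s

Final answer: vₚ = 462.2 km/s, vₐ = 115.5 km/s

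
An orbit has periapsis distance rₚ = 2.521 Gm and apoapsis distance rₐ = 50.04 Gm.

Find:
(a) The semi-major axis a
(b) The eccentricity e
rₚ = 2.521 Gm = 2.521 × 10^9 m
rₐ = 50.04 Gm = 5.004 × 10^10 m
(a) a = (rₚ + rₐ)/2 = 2.62805 × 10^10 m ≈ 26.28 Gm
(b) e = (rₐ − rₚ)/(rₐ + rₚ) = (4.7519 × 10^10) / (5.2561 × 10^10) = 0.904073

Final answer:
(a) a = 26.28 Gm
(b) e = 0.9041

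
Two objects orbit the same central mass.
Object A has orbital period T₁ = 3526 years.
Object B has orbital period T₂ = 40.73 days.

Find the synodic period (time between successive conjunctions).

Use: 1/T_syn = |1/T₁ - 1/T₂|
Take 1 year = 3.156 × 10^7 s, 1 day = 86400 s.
T₁ = 3526 years = 1.11281 × 10^11 s
T₂ = 40.73 days = 3.51907 × 10^6 s
1/T₁ = 8.9863 × 10^-12 s⁻¹
1/T₂ = 2.84166 × 10^-7 s⁻¹
|1/T₁ − 1/T₂| = 2.84157 × 10^-7 s⁻¹
T_syn = 1 / |1/T₁ − 1/T₂| = 3.51918 × 10^6 s ≈ 40.73 days

Final answer: T_syn = 40.73 days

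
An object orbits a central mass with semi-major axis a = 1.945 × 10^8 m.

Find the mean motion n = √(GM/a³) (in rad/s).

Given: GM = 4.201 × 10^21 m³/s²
a = 1.945 × 10^8 m
GM = 4.201 × 10^21 m³/s²
a³ = 7.35798 × 10^24 m³
GM/a³ = (4.201 × 10^21) / (7.35798 × 10^24) = 0.000570944 s⁻²
n = √(GM/a³) = 0.0238944 rad/s ≈ 0.02389 rad/s

Final answer: n = 0.02389 rad/s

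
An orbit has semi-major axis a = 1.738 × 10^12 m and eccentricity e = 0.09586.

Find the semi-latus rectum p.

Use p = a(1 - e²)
a = 1.738 × 10^12 m
e = 0.09586,  e² = 0.00918914,  1 − e² = 0.990811
p = a(1 − e²) = 1.738 × 10^12 m × 0.990811 = 1.72203 × 10^12 m ≈ 1.722 × 10^12 m

Final answer: p = 1.722 × 10^12 m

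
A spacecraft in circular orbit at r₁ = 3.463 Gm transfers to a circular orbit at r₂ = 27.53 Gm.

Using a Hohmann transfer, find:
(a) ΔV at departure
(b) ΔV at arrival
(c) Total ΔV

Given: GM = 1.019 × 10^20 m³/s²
r₁ = 3.463 Gm = 3.463 × 10^9 m
r₂ = 27.53 Gm = 2.753 × 10^10 m
GM = 1.019 × 10^20 m³/s²
Transfer ellipse: a_t = (r₁ + r₂)/2 = 1.54965 × 10^10 m
Circular speed at r₁: v₁ = √(GM/r₁) = 171538 m/s
Transfer speed at r₁ (periapsis): v₁ₜ = √(GM(2/r₁ − 1/a_t)) = 228637 m/s
(a) ΔV₁ = v₁ₜ − v₁ = 57099.1 m/s ≈ 57.1 km/s
Circular speed at r₂: v₂ = √(GM/r₂) = 60839.3 m/s
Transfer speed at r₂ (apoapsis): v₂ₜ = √(GM(2/r₂ − 1/a_t)) = 28760.3 m/s
(b) ΔV₂ = v₂ − v₂ₜ = 32079 m/s ≈ 32.08 km/s
(c) ΔV_total = ΔV₁ + ΔV₂ = 89178.1 m/s ≈ 89.18 km/s

Final answer:
(a) ΔV₁ = 57.1 km/s
(b) ΔV₂ = 32.08 km/s
(c) ΔV_total = 89.18 km/s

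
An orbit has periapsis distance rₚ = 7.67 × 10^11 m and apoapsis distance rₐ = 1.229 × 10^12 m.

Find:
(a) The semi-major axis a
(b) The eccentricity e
rₚ = 7.67 × 10^11 m
rₐ = 1.229 × 10^12 m
(a) a = (rₚ + rₐ)/2 = 9.98 × 10^11 m ≈ 9.98 × 10^11 m
(b) e = (rₐ − rₚ)/(rₐ + rₚ) = (4.62 × 10^11) / (1.996 × 10^12) = 0.231463

Final answer:
(a) a = 9.98 × 10^11 m
(b) e = 0.2315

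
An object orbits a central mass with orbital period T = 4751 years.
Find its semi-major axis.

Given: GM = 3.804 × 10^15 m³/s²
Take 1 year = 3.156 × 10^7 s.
T = 4751 years = 1.49942 × 10^11 s
GM = 3.804 × 10^15 m³/s²
Kepler's third law: a³ = GM T² / (4π²)
T² = 2.24825 × 10^22 s²
a³ = (3.804 × 10^15) × (2.24825 × 10^22) / (4π²) = 2.16633 × 10^36 m³
a = (a³)^(1/3) = 1.29392 × 10^12 m ≈ 1.294 Tm

Final answer: 1.294 Tm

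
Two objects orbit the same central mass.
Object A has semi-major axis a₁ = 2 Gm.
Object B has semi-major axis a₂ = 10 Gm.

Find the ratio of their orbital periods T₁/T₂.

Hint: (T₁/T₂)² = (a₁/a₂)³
a₁ = 2 Gm = 2 × 10^9 m
a₂ = 10 Gm = 1 × 10^10 m
a₁/a₂ = 0.2
T₁/T₂ = (a₁/a₂)^(3/2) = (0.2)^1.5 = 0.0894427

Final answer: T₁/T₂ = 0.08944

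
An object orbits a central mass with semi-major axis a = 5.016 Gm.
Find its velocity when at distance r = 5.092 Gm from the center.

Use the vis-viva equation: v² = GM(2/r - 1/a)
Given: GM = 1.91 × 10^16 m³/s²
a = 5.016 Gm = 5.016 × 10^9 m
r = 5.092 Gm = 5.092 × 10^9 m
GM = 1.91 × 10^16 m³/s²
2/r − 1/a = 3.92773 × 10^-10 − 1.99362 × 10^-10 = 1.93411 × 10^-10 m⁻¹
v² = GM (2/r − 1/a) = 3.69415 × 10^6 m²/s²
v = 1922.02 m/s ≈ 1.922 km/s

Final answer: 1.922 km/s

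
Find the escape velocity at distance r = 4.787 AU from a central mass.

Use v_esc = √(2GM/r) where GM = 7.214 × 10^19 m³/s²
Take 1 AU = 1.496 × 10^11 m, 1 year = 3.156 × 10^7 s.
r = 4.787 AU = 7.16135 × 10^11 m
GM = 7.214 × 10^19 m³/s²
2GM/r = 2 × (7.214 × 10^19) / (7.16135 × 10^11) = 2.0147 × 10^8 m²/s²
v_esc = √(2GM/r) = 14194 m/s ≈ 2.994 AU/year

Final answer: 2.994 AU/year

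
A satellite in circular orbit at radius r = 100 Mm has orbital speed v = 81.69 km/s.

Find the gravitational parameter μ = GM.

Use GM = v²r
r = 100 Mm = 1 × 10^8 m
v = 81.69 km/s = 81690 m/s
v² = 6.67326 × 10^9 m²/s²
GM = v²r = 6.67326 × 10^9 × 1 × 10^8 = 6.67326 × 10^17 m³/s²
GM ≈ 6.673 × 10^17 m³/s²

Final answer: GM = 6.673 × 10^17 m³/s²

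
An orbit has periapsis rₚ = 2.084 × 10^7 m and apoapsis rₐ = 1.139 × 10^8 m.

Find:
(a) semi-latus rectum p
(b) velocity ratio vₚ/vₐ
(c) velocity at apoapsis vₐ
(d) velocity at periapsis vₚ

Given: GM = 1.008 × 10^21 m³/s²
rₚ = 2.084 × 10^7 m
rₐ = 1.139 × 10^8 m
GM = 1.008 × 10^21 m³/s²
a = (rₚ + rₐ)/2 = 6.737 × 10^7 m
e = (rₐ − rₚ)/(rₐ + rₚ) = (9.306 × 10^7) / (1.3474 × 10^8) = 0.690664
(a) 1 − e² = 0.522984;  p = a(1 − e²) = 6.737 × 10^7 × 0.522984 = 3.52334 × 10^7 m ≈ 3.523 × 10^7 m
(b) vₚ/vₐ = rₐ/rₚ (angular momentum) = (1.139 × 10^8) / (2.084 × 10^7) = 5.46545 ≈ 5.465
(c) vₐ² = GM (2/rₐ − 1/a) = 1.008 × 10^21 × (1.75593 × 10^-8 − 1.48434 × 10^-8) = 2.73759 × 10^12 m²/s²;  vₐ = 1.65457 × 10^6 m/s ≈ 1655 km/s
(d) vₚ² = GM (2/rₚ − 1/a) = 1.008 × 10^21 × (9.59693 × 10^-8 − 1.48434 × 10^-8) = 8.17749 × 10^13 m²/s²;  vₚ = 9.04295 × 10^6 m/s ≈ 9043 km/s

Final answer:
(a) semi-latus rectum p = 3.523 × 10^7 m
(b) velocity ratio vₚ/vₐ = 5.465
(c) velocity at apoapsis vₐ = 1655 km/s
(d) velocity at periapsis vₚ = 9043 km/s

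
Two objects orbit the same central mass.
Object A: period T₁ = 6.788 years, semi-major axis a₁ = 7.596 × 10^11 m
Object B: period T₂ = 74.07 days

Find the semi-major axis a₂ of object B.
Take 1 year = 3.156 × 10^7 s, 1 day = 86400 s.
T₁ = 6.788 years = 2.14229 × 10^8 s
T₂ = 74.07 days = 6.39965 × 10^6 s
a₁ = 7.596 × 10^11 m
Kepler's third law: (T₂/T₁)² = (a₂/a₁)³  ⇒  a₂ = a₁ (T₂/T₁)^(2/3)
T₂/T₁ = 0.0298729
(T₂/T₁)^(2/3) = 0.096276
a₂ = 7.596 × 10^11 m × 0.096276 = 7.31313 × 10^10 m ≈ 7.313 × 10^10 m

Final answer: a₂ = 7.313 × 10^10 m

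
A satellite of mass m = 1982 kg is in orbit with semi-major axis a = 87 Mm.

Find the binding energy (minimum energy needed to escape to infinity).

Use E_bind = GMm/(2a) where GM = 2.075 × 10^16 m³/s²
a = 87 Mm = 8.7 × 10^7 m
GM = 2.075 × 10^16 m³/s²
m = 1982 kg
GMm = 2.075 × 10^16 × 1982 = 4.11265 × 10^19 m³·kg/s²
2a = 1.74 × 10^8 m
E_bind = GMm/(2a) = 2.36359 × 10^11 J ≈ 236.4 GJ

Final answer: 236.4 GJ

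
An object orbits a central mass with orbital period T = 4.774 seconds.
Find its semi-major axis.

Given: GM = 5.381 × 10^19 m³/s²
T = 4.774 seconds
GM = 5.381 × 10^19 m³/s²
Kepler's third law: a³ = GM T² / (4π²)
T² = 22.7911 s²
a³ = (5.381 × 10^19) × 22.7911 / (4π²) = 3.10648 × 10^19 m³
a = (a³)^(1/3) = 3.14357 × 10^6 m ≈ 3.144 Mm

Final answer: 3.144 Mm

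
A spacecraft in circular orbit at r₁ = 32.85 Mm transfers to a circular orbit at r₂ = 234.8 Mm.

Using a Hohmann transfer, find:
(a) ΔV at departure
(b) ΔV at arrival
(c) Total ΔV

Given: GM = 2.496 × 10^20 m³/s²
r₁ = 32.85 Mm = 3.285 × 10^7 m
r₂ = 234.8 Mm = 2.348 × 10^8 m
GM = 2.496 × 10^20 m³/s²
Transfer ellipse: a_t = (r₁ + r₂)/2 = 1.33825 × 10^8 m
Circular speed at r₁: v₁ = √(GM/r₁) = 2.75648 × 10^6 m/s
Transfer speed at r₁ (periapsis): v₁ₜ = √(GM(2/r₁ − 1/a_t)) = 3.65119 × 10^6 m/s
(a) ΔV₁ = v₁ₜ − v₁ = 894717 m/s ≈ 894.7 km/s
Circular speed at r₂: v₂ = √(GM/r₂) = 1.03103 × 10^6 m/s
Transfer speed at r₂ (apoapsis): v₂ₜ = √(GM(2/r₂ − 1/a_t)) = 510825 m/s
(b) ΔV₂ = v₂ − v₂ₜ = 520209 m/s ≈ 520.2 km/s
(c) ΔV_total = ΔV₁ + ΔV₂ = 1.41493 × 10^6 m/s ≈ 1415 km/s

Final answer:
(a) ΔV₁ = 894.7 km/s
(b) ΔV₂ = 520.2 km/s
(c) ΔV_total = 1415 km/s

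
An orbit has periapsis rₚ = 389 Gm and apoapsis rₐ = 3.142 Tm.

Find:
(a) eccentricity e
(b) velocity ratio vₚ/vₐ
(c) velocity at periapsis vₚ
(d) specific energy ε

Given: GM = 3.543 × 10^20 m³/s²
rₚ = 389 Gm = 3.89 × 10^11 m
rₐ = 3.142 Tm = 3.142 × 10^12 m
GM = 3.543 × 10^20 m³/s²
a = (rₚ + rₐ)/2 = 1.7655 × 10^12 m
e = (rₐ − rₚ)/(rₐ + rₚ) = (2.753 × 10^12) / (3.531 × 10^12) = 0.779666
(a) e = 0.779666 ≈ 0.7797
(b) vₚ/vₐ = rₐ/rₚ (angular momentum) = (3.142 × 10^12) / (3.89 × 10^11) = 8.07712 ≈ 8.077
(c) vₚ² = GM (2/rₚ − 1/a) = 3.543 × 10^20 × (5.14139 × 10^-12 − 5.66412 × 10^-13) = 1.62091 × 10^9 m²/s²;  vₚ = 40260.6 m/s ≈ 40.26 km/s
(d) 2a = 3.531 × 10^12 m;  ε = −GM/(2a) = -1.0034 × 10^8 J/kg ≈ -100.3 MJ/kg

Final answer:
(a) eccentricity e = 0.7797
(b) velocity ratio vₚ/vₐ = 8.077
(c) velocity at periapsis vₚ = 40.26 km/s
(d) specific energy ε = -100.3 MJ/kg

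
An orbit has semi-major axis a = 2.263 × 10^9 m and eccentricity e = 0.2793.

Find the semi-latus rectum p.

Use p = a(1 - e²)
a = 2.263 × 10^9 m
e = 0.2793,  e² = 0.0780085,  1 − e² = 0.921992
p = a(1 − e²) = 2.263 × 10^9 m × 0.921992 = 2.08647 × 10^9 m ≈ 2.086 × 10^9 m

Final answer: p = 2.086 × 10^9 m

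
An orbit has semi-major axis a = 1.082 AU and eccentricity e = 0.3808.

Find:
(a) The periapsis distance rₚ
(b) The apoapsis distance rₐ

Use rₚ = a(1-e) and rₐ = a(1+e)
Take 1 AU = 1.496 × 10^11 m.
a = 1.082 AU = 1.61867 × 10^11 m
e = 0.3808:  1 − e = 0.6192,  1 + e = 1.3808
(a) rₚ = a(1 − e) = 1.61867 × 10^11 m × 0.6192 = 1.00228 × 10^11 m ≈ 0.67 AU
(b) rₐ = a(1 + e) = 1.61867 × 10^11 m × 1.3808 = 2.23506 × 10^11 m ≈ 1.494 AU

Final answer:
(a) rₚ = 0.67 AU
(b) rₐ = 1.494 AU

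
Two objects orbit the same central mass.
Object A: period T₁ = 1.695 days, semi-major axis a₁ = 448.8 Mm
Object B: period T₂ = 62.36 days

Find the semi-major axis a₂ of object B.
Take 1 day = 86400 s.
T₁ = 1.695 days = 146448 s
T₂ = 62.36 days = 5.3879 × 10^6 s
a₁ = 448.8 Mm = 4.488 × 10^8 m
Kepler's third law: (T₂/T₁)² = (a₂/a₁)³  ⇒  a₂ = a₁ (T₂/T₁)^(2/3)
T₂/T₁ = 36.7906
(T₂/T₁)^(2/3) = 11.0618
a₂ = 4.488 × 10^8 m × 11.0618 = 4.96452 × 10^9 m ≈ 4.965 Gm

Final answer: a₂ = 4.965 Gm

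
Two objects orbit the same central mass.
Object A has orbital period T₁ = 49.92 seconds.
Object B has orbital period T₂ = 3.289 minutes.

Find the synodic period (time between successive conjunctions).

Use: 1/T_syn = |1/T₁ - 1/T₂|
T₁ = 49.92 seconds
T₂ = 3.289 minutes = 197.34 s
1/T₁ = 0.0200321 s⁻¹
1/T₂ = 0.0050674 s⁻¹
|1/T₁ − 1/T₂| = 0.0149647 s⁻¹
T_syn = 1 / |1/T₁ − 1/T₂| = 66.8241 s ≈ 1.114 minutes

Final answer: T_syn = 1.114 minutes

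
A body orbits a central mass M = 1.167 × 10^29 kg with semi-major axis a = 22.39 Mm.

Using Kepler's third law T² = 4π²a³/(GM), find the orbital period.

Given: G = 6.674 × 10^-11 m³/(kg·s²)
M = 1.167 × 10^29 kg
GM = G × M = 6.674 × 10^-11 × 1.167 × 10^29 = 7.78856 × 10^18 m³/s²
a = 22.39 Mm = 2.239 × 10^7 m
a³ = 1.12244 × 10^22 m³
T = 2π √(a³/GM) = 2π √((1.12244 × 10^22) / (7.78856 × 10^18)) = 2π × 37.9623 s
T = 238.524 s ≈ 3.975 minutes

Final answer: 3.975 minutes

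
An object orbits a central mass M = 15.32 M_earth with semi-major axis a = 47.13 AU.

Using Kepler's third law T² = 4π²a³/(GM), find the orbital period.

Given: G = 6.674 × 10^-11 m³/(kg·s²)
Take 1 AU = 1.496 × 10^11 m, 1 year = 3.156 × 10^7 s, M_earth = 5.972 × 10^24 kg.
M = 15.32 M_earth = 9.1491 × 10^25 kg
GM = G × M = 6.674 × 10^-11 × 9.1491 × 10^25 = 6.10611 × 10^15 m³/s²
a = 47.13 AU = 7.05065 × 10^12 m
a³ = 3.50499 × 10^38 m³
T = 2π √(a³/GM) = 2π √((3.50499 × 10^38) / (6.10611 × 10^15)) = 2π × 2.39586 × 10^11 s
T = 1.50536 × 10^12 s ≈ 4.77 × 10^4 years

Final answer: 4.77 × 10^4 years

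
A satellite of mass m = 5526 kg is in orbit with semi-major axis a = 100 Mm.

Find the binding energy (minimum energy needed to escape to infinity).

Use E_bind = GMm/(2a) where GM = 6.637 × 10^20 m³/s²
a = 100 Mm = 1 × 10^8 m
GM = 6.637 × 10^20 m³/s²
m = 5526 kg
GMm = 6.637 × 10^20 × 5526 = 3.66761 × 10^24 m³·kg/s²
2a = 2 × 10^8 m
E_bind = GMm/(2a) = 1.8338 × 10^16 J ≈ 18.34 PJ

Final answer: 18.34 PJ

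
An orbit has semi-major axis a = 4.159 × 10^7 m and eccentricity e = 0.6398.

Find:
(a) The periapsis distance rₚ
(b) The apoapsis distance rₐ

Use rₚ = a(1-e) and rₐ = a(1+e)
a = 4.159 × 10^7 m
e = 0.6398:  1 − e = 0.3602,  1 + e = 1.6398
(a) rₚ = a(1 − e) = 4.159 × 10^7 m × 0.3602 = 1.49807 × 10^7 m ≈ 1.498 × 10^7 m
(b) rₐ = a(1 + e) = 4.159 × 10^7 m × 1.6398 = 6.81993 × 10^7 m ≈ 6.82 × 10^7 m

Final answer:
(a) rₚ = 1.498 × 10^7 m
(b) rₐ = 6.82 × 10^7 m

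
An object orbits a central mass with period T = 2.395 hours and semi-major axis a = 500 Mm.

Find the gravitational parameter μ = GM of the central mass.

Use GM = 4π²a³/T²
T = 2.395 hours = 8622 s
a = 500 Mm = 5 × 10^8 m
a³ = 1.25 × 10^26 m³
T² = 7.43389 × 10^7 s²
GM = 4π² × (1.25 × 10^26) / (7.43389 × 10^7) = 6.63825 × 10^19 m³/s²
GM ≈ 6.638 × 10^19 m³/s²

Final answer: GM = 6.638 × 10^19 m³/s²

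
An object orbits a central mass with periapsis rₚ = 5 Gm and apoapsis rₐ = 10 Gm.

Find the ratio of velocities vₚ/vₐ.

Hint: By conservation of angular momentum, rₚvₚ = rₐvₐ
rₚ = 5 Gm = 5 × 10^9 m
rₐ = 10 Gm = 1 × 10^10 m
rₚvₚ = rₐvₐ  ⇒  vₚ/vₐ = rₐ/rₚ
vₚ/vₐ = (1 × 10^10) / (5 × 10^9) = 2

Final answer: vₚ/vₐ = 2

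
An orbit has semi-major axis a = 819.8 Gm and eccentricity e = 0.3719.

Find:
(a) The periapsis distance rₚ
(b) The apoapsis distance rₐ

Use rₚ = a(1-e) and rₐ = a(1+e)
a = 819.8 Gm = 8.198 × 10^11 m
e = 0.3719:  1 − e = 0.6281,  1 + e = 1.3719
(a) rₚ = a(1 − e) = 8.198 × 10^11 m × 0.6281 = 5.14916 × 10^11 m ≈ 514.9 Gm
(b) rₐ = a(1 + e) = 8.198 × 10^11 m × 1.3719 = 1.12468 × 10^12 m ≈ 1.125 Tm

Final answer:
(a) rₚ = 514.9 Gm
(b) rₐ = 1.125 Tm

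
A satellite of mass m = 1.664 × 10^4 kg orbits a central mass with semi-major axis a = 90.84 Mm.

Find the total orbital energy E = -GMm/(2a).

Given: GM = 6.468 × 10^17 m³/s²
a = 90.84 Mm = 9.084 × 10^7 m
GM = 6.468 × 10^17 m³/s²
2a = 1.8168 × 10^8 m
GMm = 6.468 × 10^17 × 16640 = 1.07628 × 10^22 m³·kg/s²
E = −GMm/(2a) = -5.92402 × 10^13 J ≈ -59.24 TJ

Final answer: -59.24 TJ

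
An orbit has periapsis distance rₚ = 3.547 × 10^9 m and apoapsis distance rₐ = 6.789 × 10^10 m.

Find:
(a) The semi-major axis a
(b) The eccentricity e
rₚ = 3.547 × 10^9 m
rₐ = 6.789 × 10^10 m
(a) a = (rₚ + rₐ)/2 = 3.57185 × 10^10 m ≈ 3.572 × 10^10 m
(b) e = (rₐ − rₚ)/(rₐ + rₚ) = (6.4343 × 10^10) / (7.1437 × 10^10) = 0.900696

Final answer:
(a) a = 3.572 × 10^10 m
(b) e = 0.9007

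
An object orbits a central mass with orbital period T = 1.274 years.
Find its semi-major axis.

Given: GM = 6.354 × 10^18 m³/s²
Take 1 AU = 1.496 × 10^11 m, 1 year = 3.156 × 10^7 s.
T = 1.274 years = 4.02074 × 10^7 s
GM = 6.354 × 10^18 m³/s²
Kepler's third law: a³ = GM T² / (4π²)
T² = 1.61664 × 10^15 s²
a³ = (6.354 × 10^18) × (1.61664 × 10^15) / (4π²) = 2.60196 × 10^32 m³
a = (a³)^(1/3) = 6.38411 × 10^10 m ≈ 0.4267 AU

Final answer: 0.4267 AU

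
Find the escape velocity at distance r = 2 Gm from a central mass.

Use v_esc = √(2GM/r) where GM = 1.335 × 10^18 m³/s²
r = 2 Gm = 2 × 10^9 m
GM = 1.335 × 10^18 m³/s²
2GM/r = 2 × (1.335 × 10^18) / (2 × 10^9) = 1.335 × 10^9 m²/s²
v_esc = √(2GM/r) = 36537.7 m/s ≈ 36.54 km/s

Final answer: 36.54 km/s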